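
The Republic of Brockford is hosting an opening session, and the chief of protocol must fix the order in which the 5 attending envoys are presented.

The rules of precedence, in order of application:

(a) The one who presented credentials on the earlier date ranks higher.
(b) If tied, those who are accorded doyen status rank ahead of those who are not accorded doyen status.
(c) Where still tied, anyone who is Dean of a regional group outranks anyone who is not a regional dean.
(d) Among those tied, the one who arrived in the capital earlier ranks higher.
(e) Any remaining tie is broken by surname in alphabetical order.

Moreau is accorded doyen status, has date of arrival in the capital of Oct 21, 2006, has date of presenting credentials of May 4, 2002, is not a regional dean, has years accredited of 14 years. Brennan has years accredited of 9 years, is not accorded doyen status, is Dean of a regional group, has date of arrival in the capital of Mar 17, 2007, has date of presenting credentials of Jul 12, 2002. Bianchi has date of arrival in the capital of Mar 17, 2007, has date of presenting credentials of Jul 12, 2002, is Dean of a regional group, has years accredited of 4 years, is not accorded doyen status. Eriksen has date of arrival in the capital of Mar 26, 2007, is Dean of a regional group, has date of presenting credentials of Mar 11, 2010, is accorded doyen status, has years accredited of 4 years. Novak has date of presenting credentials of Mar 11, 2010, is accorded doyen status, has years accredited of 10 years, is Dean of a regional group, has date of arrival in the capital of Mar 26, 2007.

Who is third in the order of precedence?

Brennan

By date of presenting credentials (earlier first): Moreau (May 4, 2002); then Bianchi and Brennan (both Jul 12, 2002); then Eriksen and Novak (both Mar 11, 2010).
Bianchi and Brennan are each not accorded doyen status, so the next rule applies.
Bianchi and Brennan are each Dean of a regional group, so the next rule applies.
Bianchi and Brennan both have date of arrival in the capital Mar 17, 2007, so the next rule applies.
Among Bianchi and Brennan, alphabetically by surname: Bianchi before Brennan.
Eriksen and Novak are each accorded doyen status, so the next rule applies.
Eriksen and Novak are each Dean of a regional group, so the next rule applies.
Eriksen and Novak both have date of arrival in the capital Mar 26, 2007, so the next rule applies.
Among Eriksen and Novak, alphabetically by surname: Eriksen before Novak.
Order: Moreau, Bianchi, Brennan, Eriksen, Novak.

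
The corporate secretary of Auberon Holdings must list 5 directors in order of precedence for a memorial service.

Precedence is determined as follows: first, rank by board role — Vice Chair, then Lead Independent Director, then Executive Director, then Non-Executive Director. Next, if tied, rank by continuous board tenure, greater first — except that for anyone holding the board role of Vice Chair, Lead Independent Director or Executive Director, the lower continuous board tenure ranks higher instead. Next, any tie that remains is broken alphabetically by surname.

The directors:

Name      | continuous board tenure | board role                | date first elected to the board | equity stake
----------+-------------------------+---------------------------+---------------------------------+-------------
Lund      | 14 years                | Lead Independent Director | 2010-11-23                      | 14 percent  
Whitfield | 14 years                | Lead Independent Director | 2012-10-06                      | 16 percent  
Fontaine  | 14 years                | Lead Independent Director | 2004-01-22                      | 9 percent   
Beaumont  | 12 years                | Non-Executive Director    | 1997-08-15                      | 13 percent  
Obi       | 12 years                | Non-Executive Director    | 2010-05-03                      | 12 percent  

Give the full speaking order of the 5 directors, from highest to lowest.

By board role: Fontaine, Lund and Whitfield (Lead Independent Director); then Beaumont and Obi (Non-Executive Director).
Fontaine, Lund and Whitfield all have continuous board tenure 14 years, so the next rule applies.
Among Fontaine, Lund and Whitfield, alphabetically by surname: Fontaine before Lund before Whitfield.
Beaumont and Obi both have continuous board tenure 12 years, so the next rule applies.
Among Beaumont and Obi, alphabetically by surname: Beaumont before Obi.
Full order: Fontaine, Lund, Whitfield, Beaumont, Obi.

Fontaine, Lund, Whitfield, Beaumont, Obi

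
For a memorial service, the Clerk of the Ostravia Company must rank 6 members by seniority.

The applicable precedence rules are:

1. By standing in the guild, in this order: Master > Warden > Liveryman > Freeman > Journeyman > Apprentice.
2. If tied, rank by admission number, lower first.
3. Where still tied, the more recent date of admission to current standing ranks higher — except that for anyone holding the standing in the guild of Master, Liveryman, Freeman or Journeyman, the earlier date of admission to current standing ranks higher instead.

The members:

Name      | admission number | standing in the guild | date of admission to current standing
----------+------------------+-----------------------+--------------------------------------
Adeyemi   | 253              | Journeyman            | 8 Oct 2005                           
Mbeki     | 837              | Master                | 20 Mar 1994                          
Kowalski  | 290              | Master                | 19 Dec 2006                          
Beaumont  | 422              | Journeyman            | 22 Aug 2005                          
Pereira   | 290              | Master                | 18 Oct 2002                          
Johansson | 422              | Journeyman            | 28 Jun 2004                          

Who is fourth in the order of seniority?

By standing in the guild: Pereira, Kowalski and Mbeki (Master); then Adeyemi, Johansson and Beaumont (Journeyman).
Among Pereira, Kowalski and Mbeki, by admission number (lower first): Pereira and Kowalski (290) before Mbeki (837).
Among Pereira and Kowalski, by date of admission to current standing (earlier first) (reversed rule for this group): Pereira (18 Oct 2002) before Kowalski (19 Dec 2006).
Among Adeyemi, Johansson and Beaumont, by admission number (lower first): Adeyemi (253) before Johansson and Beaumont (422).
Among Johansson and Beaumont, by date of admission to current standing (earlier first) (reversed rule for this group): Johansson (28 Jun 2004) before Beaumont (22 Aug 2005).
Order: Pereira, Kowalski, Mbeki, Adeyemi, Johansson, Beaumont.

Adeyemi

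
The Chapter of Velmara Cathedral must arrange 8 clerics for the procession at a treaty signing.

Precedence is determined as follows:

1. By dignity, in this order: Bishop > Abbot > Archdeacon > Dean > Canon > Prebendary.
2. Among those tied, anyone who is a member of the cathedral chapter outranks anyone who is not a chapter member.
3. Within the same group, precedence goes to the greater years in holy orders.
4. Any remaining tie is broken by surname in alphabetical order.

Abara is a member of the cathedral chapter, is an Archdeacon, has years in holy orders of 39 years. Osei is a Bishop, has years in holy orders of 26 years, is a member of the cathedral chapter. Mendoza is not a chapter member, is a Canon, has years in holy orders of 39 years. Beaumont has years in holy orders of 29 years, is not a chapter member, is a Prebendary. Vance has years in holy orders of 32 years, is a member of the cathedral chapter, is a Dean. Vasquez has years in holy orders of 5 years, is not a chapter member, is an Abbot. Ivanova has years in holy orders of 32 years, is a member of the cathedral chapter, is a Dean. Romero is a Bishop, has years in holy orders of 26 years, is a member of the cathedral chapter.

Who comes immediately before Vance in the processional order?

Ivanova

By dignity: Osei and Romero (Bishop); then Vasquez (Abbot); then Abara (Archdeacon); then Ivanova and Vance (Dean); then Mendoza (Canon); then Beaumont (Prebendary).
Osei and Romero are each a member of the cathedral chapter, so the next rule applies.
Osei and Romero both have years in holy orders 26 years, so the next rule applies.
Among Osei and Romero, alphabetically by surname: Osei before Romero.
Ivanova and Vance are each a member of the cathedral chapter, so the next rule applies.
Ivanova and Vance both have years in holy orders 32 years, so the next rule applies.
Among Ivanova and Vance, alphabetically by surname: Ivanova before Vance.
Order: Osei, Romero, Vasquez, Abara, Ivanova, Vance, Mendoza, Beaumont.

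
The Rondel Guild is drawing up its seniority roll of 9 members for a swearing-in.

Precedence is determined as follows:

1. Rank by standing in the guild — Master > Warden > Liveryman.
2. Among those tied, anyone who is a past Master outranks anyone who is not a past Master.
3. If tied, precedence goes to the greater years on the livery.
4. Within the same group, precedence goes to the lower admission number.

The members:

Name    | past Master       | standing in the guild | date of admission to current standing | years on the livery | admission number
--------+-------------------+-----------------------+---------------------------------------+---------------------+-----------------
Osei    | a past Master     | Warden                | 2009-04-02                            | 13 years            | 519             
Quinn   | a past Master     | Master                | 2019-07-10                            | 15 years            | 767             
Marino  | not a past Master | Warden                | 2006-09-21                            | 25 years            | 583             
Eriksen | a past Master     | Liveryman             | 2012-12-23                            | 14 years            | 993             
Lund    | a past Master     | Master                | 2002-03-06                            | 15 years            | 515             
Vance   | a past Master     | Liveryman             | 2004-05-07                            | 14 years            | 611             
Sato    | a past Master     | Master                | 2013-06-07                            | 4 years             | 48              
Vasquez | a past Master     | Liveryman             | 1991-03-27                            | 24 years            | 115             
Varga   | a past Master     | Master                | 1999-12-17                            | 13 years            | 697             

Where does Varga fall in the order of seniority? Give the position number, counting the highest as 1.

3

By standing in the guild: Lund, Quinn, Varga and Sato (Master); then Osei and Marino (Warden); then Vasquez, Vance and Eriksen (Liveryman).
Lund, Quinn, Varga and Sato are each a past Master, so the next rule applies.
Among Lund, Quinn, Varga and Sato, by years on the livery (higher first): Lund and Quinn (15 years) before Varga (13 years) before Sato (4 years).
Among Lund and Quinn, by admission number (lower first): Lund (515) before Quinn (767).
Among Osei and Marino, a past Master before not a past Master: Osei (a past Master) before Marino (not a past Master).
Vasquez, Vance and Eriksen are each a past Master, so the next rule applies.
Among Vasquez, Vance and Eriksen, by years on the livery (higher first): Vasquez (24 years) before Vance and Eriksen (14 years).
Among Vance and Eriksen, by admission number (lower first): Vance (611) before Eriksen (993).
Order: Lund, Quinn, Varga, Sato, Osei, Marino, Vasquez, Vance, Eriksen. So position 3.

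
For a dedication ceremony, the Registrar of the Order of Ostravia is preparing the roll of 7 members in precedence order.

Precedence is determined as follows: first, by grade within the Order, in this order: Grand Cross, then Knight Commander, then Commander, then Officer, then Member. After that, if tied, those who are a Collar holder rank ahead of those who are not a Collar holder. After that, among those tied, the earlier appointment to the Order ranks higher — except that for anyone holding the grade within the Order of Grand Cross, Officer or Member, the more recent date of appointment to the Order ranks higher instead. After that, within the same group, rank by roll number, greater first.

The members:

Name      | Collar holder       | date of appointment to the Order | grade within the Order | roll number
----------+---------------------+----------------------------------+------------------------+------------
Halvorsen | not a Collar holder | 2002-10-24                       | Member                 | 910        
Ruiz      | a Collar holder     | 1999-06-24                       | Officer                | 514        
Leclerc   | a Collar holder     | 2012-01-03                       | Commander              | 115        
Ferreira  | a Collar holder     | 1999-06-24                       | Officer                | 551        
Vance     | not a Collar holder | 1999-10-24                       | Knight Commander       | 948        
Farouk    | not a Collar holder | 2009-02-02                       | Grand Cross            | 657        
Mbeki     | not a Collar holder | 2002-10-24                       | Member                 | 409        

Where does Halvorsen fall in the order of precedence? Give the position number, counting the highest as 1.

By grade within the Order: Farouk (Grand Cross); then Vance (Knight Commander); then Leclerc (Commander); then Ferreira and Ruiz (Officer); then Halvorsen and Mbeki (Member).
Ferreira and Ruiz are each a Collar holder, so the next rule applies.
Ferreira and Ruiz both have date of appointment to the Order 1999-06-24, so the next rule applies.
Among Ferreira and Ruiz, by roll number (higher first): Ferreira (551) before Ruiz (514).
Halvorsen and Mbeki are each not a Collar holder, so the next rule applies.
Halvorsen and Mbeki both have date of appointment to the Order 2002-10-24, so the next rule applies.
Among Halvorsen and Mbeki, by roll number (higher first): Halvorsen (910) before Mbeki (409).
Order: Farouk, Vance, Leclerc, Ferreira, Ruiz, Halvorsen, Mbeki. So position 6.

6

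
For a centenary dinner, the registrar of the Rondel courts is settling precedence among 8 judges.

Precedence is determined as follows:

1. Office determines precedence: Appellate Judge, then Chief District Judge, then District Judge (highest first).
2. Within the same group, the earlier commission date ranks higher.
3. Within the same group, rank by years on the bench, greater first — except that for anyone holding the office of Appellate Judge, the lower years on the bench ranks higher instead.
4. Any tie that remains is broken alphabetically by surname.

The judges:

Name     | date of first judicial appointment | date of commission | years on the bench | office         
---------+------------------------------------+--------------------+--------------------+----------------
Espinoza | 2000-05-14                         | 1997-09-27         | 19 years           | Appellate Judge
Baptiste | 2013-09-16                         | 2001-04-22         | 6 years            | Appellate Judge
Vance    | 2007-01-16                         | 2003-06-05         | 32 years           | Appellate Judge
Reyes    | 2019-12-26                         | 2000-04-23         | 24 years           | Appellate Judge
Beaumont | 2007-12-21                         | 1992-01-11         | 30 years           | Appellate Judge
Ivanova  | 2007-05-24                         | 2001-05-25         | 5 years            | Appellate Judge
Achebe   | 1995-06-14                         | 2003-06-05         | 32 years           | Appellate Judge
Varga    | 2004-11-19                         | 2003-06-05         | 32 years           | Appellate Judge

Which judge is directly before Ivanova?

Baptiste

By office: Beaumont, Espinoza, Reyes, Baptiste, Ivanova, Achebe, Vance and Varga (Appellate Judge).
Among Beaumont, Espinoza, Reyes, Baptiste, Ivanova, Achebe, Vance and Varga, by date of commission (earlier first): Beaumont (1992-01-11) before Espinoza (1997-09-27) before Reyes (2000-04-23) before Baptiste (2001-04-22) before Ivanova (2001-05-25) before Achebe, Vance and Varga (2003-06-05).
Achebe, Vance and Varga all have years on the bench 32 years, so the next rule applies.
Among Achebe, Vance and Varga, alphabetically by surname: Achebe before Vance before Varga.
Order: Beaumont, Espinoza, Reyes, Baptiste, Ivanova, Achebe, Vance, Varga.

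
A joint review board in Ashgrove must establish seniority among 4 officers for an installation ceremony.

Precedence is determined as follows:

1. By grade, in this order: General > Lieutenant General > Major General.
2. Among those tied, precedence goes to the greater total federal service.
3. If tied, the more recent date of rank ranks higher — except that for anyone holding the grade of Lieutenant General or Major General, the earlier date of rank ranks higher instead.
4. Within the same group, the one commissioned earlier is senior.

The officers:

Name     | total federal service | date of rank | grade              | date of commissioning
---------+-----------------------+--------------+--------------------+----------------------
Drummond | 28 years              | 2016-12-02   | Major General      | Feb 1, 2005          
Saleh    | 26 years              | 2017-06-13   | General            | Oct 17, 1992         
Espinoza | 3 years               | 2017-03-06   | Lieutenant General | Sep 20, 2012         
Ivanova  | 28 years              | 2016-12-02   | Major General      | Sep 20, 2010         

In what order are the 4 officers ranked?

Saleh, Espinoza, Drummond, Ivanova

By grade: Saleh (General); then Espinoza (Lieutenant General); then Drummond and Ivanova (Major General).
Drummond and Ivanova both have total federal service 28 years, so the next rule applies.
Drummond and Ivanova both have date of rank 2016-12-02, so the next rule applies.
Among Drummond and Ivanova, by date of commissioning (earlier first): Drummond (Feb 1, 2005) before Ivanova (Sep 20, 2010).
Full order: Saleh, Espinoza, Drummond, Ivanova.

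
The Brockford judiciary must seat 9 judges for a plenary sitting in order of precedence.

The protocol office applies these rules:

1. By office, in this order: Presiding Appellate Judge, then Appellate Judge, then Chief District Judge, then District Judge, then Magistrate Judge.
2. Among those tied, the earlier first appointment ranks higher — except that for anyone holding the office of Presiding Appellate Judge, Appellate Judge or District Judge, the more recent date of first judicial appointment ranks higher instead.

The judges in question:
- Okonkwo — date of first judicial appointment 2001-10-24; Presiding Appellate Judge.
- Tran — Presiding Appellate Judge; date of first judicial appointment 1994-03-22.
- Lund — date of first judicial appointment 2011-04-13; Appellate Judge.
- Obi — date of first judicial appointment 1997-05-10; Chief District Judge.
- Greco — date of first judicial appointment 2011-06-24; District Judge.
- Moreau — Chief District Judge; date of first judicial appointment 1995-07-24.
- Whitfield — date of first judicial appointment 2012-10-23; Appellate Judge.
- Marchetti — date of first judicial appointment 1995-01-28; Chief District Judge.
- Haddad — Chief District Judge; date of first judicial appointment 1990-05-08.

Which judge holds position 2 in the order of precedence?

By office: Okonkwo and Tran (Presiding Appellate Judge); then Whitfield and Lund (Appellate Judge); then Haddad, Marchetti, Moreau and Obi (Chief District Judge); then Greco (District Judge).
Among Okonkwo and Tran, by date of first judicial appointment (later first) (reversed rule for this group): Okonkwo (2001-10-24) before Tran (1994-03-22).
Among Whitfield and Lund, by date of first judicial appointment (later first) (reversed rule for this group): Whitfield (2012-10-23) before Lund (2011-04-13).
Among Haddad, Marchetti, Moreau and Obi, by date of first judicial appointment (earlier first): Haddad (1990-05-08) before Marchetti (1995-01-28) before Moreau (1995-07-24) before Obi (1997-05-10).
Order: Okonkwo, Tran, Whitfield, Lund, Haddad, Marchetti, Moreau, Obi, Greco.

Tran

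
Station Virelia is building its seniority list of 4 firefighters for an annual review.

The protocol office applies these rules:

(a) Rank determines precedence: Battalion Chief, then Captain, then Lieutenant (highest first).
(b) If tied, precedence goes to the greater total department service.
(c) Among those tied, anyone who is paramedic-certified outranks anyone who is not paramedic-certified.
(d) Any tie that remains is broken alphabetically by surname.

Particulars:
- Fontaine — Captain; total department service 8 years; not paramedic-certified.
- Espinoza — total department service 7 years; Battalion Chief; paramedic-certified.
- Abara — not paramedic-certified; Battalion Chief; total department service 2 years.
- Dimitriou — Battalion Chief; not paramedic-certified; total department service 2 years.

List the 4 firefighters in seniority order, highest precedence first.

Espinoza, Abara, Dimitriou, Fontaine

By rank: Espinoza, Abara and Dimitriou (Battalion Chief); then Fontaine (Captain).
Among Espinoza, Abara and Dimitriou, by total department service (higher first): Espinoza (7 years) before Abara and Dimitriou (2 years).
Abara and Dimitriou are each not paramedic-certified, so the next rule applies.
Among Abara and Dimitriou, alphabetically by surname: Abara before Dimitriou.
Full order: Espinoza, Abara, Dimitriou, Fontaine.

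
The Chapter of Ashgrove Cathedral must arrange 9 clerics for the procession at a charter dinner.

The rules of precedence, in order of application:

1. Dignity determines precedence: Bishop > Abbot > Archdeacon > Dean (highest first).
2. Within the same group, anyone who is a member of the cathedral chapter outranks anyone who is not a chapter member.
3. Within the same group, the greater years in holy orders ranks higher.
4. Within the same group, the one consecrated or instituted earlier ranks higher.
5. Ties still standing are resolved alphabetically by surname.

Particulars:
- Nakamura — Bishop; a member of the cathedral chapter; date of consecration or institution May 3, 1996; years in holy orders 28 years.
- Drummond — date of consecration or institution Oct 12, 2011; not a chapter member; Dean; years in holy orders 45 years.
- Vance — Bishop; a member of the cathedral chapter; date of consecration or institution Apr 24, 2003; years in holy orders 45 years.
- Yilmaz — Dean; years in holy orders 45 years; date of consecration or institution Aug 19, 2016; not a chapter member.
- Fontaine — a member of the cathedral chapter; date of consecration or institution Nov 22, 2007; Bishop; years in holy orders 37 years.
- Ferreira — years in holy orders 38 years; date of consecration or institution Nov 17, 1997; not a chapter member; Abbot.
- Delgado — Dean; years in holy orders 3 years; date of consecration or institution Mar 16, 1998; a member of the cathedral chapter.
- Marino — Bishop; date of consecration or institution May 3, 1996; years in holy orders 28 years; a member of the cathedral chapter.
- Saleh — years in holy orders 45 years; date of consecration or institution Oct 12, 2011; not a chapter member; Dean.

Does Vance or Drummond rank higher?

By dignity: Vance, Fontaine, Marino and Nakamura (Bishop); then Ferreira (Abbot); then Delgado, Drummond, Saleh and Yilmaz (Dean).
Vance, Fontaine, Marino and Nakamura are each a member of the cathedral chapter, so the next rule applies.
Among Vance, Fontaine, Marino and Nakamura, by years in holy orders (higher first): Vance (45 years) before Fontaine (37 years) before Marino and Nakamura (28 years).
Marino and Nakamura both have date of consecration or institution May 3, 1996, so the next rule applies.
Among Marino and Nakamura, alphabetically by surname: Marino before Nakamura.
Among Delgado, Drummond, Saleh and Yilmaz, a member of the cathedral chapter before not a chapter member: Delgado (a member of the cathedral chapter) before Drummond, Saleh and Yilmaz (not a chapter member).
Drummond, Saleh and Yilmaz all have years in holy orders 45 years, so the next rule applies.
Among Drummond, Saleh and Yilmaz, by date of consecration or institution (earlier first): Drummond and Saleh (Oct 12, 2011) before Yilmaz (Aug 19, 2016).
Among Drummond and Saleh, alphabetically by surname: Drummond before Saleh.
So Vance takes precedence.

Vance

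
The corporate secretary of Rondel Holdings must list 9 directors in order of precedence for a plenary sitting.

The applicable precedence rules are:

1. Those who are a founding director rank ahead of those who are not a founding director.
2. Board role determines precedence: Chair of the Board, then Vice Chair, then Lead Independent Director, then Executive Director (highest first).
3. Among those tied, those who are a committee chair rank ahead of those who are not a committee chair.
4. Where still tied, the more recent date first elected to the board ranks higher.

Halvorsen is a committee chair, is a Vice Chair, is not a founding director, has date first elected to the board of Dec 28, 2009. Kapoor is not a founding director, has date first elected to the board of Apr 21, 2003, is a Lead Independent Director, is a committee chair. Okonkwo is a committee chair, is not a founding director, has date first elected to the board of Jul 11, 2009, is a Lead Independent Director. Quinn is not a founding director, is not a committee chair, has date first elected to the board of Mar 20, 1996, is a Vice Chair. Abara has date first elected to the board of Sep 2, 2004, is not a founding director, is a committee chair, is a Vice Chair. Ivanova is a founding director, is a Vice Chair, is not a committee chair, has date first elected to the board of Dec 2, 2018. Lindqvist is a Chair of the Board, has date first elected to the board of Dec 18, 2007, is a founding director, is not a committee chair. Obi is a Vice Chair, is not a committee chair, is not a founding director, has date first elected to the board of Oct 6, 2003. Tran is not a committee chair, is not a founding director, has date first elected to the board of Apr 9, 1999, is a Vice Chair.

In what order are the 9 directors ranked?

Lindqvist, Ivanova, Halvorsen, Abara, Obi, Tran, Quinn, Okonkwo, Kapoor

By the first rule: Lindqvist and Ivanova (both a founding director); then Halvorsen, Abara, Obi, Tran, Quinn, Okonkwo and Kapoor (each not a founding director).
Among Lindqvist and Ivanova, by board role: Lindqvist (Chair of the Board) before Ivanova (Vice Chair).
Among Halvorsen, Abara, Obi, Tran, Quinn, Okonkwo and Kapoor, by board role: Halvorsen, Abara, Obi, Tran and Quinn (Vice Chair) before Okonkwo and Kapoor (Lead Independent Director).
Among Halvorsen, Abara, Obi, Tran and Quinn, a committee chair before not a committee chair: Halvorsen and Abara (a committee chair) before Obi, Tran and Quinn (not a committee chair).
Among Halvorsen and Abara, by date first elected to the board (later first): Halvorsen (Dec 28, 2009) before Abara (Sep 2, 2004).
Among Obi, Tran and Quinn, by date first elected to the board (later first): Obi (Oct 6, 2003) before Tran (Apr 9, 1999) before Quinn (Mar 20, 1996).
Okonkwo and Kapoor are each a committee chair, so the next rule applies.
Among Okonkwo and Kapoor, by date first elected to the board (later first): Okonkwo (Jul 11, 2009) before Kapoor (Apr 21, 2003).
Full order: Lindqvist, Ivanova, Halvorsen, Abara, Obi, Tran, Quinn, Okonkwo, Kapoor.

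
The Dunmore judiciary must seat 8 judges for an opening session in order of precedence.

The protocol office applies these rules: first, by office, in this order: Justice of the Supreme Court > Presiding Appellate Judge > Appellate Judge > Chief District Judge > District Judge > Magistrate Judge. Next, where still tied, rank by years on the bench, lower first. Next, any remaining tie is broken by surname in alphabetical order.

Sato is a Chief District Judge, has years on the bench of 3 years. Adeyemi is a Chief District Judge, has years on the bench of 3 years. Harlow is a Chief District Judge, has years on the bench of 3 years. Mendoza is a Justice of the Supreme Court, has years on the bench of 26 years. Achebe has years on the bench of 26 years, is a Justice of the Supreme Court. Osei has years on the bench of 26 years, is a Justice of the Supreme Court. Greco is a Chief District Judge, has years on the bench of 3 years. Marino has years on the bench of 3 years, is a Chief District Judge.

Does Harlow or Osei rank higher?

Osei

By office: Achebe, Mendoza and Osei (Justice of the Supreme Court); then Adeyemi, Greco, Harlow, Marino and Sato (Chief District Judge).
Achebe, Mendoza and Osei all have years on the bench 26 years, so the next rule applies.
Among Achebe, Mendoza and Osei, alphabetically by surname: Achebe before Mendoza before Osei.
Adeyemi, Greco, Harlow, Marino and Sato all have years on the bench 3 years, so the next rule applies.
Among Adeyemi, Greco, Harlow, Marino and Sato, alphabetically by surname: Adeyemi before Greco before Harlow before Marino before Sato.
So Osei takes precedence.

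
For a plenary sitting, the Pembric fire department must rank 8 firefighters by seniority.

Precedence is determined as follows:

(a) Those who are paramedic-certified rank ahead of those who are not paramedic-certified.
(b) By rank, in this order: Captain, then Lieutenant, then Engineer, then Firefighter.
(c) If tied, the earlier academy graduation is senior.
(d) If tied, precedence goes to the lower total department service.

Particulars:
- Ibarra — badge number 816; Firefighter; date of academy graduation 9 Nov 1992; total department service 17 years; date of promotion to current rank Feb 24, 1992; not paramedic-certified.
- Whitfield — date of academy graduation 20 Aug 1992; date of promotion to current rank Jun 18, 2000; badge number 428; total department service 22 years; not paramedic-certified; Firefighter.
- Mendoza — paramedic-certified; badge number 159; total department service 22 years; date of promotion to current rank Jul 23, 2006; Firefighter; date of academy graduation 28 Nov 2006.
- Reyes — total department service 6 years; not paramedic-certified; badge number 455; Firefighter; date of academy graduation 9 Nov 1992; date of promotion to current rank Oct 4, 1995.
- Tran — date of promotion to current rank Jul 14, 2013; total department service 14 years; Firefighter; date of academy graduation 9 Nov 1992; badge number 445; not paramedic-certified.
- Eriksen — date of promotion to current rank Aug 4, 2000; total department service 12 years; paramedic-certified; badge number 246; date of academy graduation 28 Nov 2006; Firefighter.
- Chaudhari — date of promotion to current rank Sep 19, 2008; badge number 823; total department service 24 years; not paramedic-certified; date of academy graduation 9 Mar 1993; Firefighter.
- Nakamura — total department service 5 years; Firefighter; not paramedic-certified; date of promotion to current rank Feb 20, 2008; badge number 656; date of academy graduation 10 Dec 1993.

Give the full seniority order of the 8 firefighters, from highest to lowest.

By the first rule: Eriksen and Mendoza (both paramedic-certified); then Whitfield, Reyes, Tran, Ibarra, Chaudhari and Nakamura (each not paramedic-certified).
Eriksen and Mendoza are each Firefighter, so the next rule applies.
Eriksen and Mendoza both have date of academy graduation 28 Nov 2006, so the next rule applies.
Among Eriksen and Mendoza, by total department service (lower first): Eriksen (12 years) before Mendoza (22 years).
Whitfield, Reyes, Tran, Ibarra, Chaudhari and Nakamura are each Firefighter, so the next rule applies.
Among Whitfield, Reyes, Tran, Ibarra, Chaudhari and Nakamura, by date of academy graduation (earlier first): Whitfield (20 Aug 1992) before Reyes, Tran and Ibarra (9 Nov 1992) before Chaudhari (9 Mar 1993) before Nakamura (10 Dec 1993).
Among Reyes, Tran and Ibarra, by total department service (lower first): Reyes (6 years) before Tran (14 years) before Ibarra (17 years).
Full order: Eriksen, Mendoza, Whitfield, Reyes, Tran, Ibarra, Chaudhari, Nakamura.

Eriksen, Mendoza, Whitfield, Reyes, Tran, Ibarra, Chaudhari, Nakamura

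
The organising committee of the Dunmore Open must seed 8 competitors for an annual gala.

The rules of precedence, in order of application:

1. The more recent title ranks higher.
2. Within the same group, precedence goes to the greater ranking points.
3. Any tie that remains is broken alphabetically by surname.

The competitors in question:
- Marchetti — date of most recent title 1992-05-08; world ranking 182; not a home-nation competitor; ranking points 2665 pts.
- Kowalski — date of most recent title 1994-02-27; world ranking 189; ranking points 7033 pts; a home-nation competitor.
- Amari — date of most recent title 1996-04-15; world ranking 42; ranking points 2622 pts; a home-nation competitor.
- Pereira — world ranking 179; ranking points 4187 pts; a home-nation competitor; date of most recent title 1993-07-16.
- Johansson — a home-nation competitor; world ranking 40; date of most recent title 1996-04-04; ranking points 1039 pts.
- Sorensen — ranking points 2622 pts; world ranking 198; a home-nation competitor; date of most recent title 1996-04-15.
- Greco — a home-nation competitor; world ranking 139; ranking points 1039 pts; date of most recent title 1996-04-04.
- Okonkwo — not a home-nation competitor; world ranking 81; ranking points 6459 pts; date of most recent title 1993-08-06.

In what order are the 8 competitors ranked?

Amari, Sorensen, Greco, Johansson, Kowalski, Okonkwo, Pereira, Marchetti

By date of most recent title (later first): Amari and Sorensen (both 1996-04-15); then Greco and Johansson (both 1996-04-04); then Kowalski (1994-02-27); then Okonkwo (1993-08-06); then Pereira (1993-07-16); then Marchetti (1992-05-08).
Amari and Sorensen both have ranking points 2622 pts, so the next rule applies.
Among Amari and Sorensen, alphabetically by surname: Amari before Sorensen.
Greco and Johansson both have ranking points 1039 pts, so the next rule applies.
Among Greco and Johansson, alphabetically by surname: Greco before Johansson.
Full order: Amari, Sorensen, Greco, Johansson, Kowalski, Okonkwo, Pereira, Marchetti.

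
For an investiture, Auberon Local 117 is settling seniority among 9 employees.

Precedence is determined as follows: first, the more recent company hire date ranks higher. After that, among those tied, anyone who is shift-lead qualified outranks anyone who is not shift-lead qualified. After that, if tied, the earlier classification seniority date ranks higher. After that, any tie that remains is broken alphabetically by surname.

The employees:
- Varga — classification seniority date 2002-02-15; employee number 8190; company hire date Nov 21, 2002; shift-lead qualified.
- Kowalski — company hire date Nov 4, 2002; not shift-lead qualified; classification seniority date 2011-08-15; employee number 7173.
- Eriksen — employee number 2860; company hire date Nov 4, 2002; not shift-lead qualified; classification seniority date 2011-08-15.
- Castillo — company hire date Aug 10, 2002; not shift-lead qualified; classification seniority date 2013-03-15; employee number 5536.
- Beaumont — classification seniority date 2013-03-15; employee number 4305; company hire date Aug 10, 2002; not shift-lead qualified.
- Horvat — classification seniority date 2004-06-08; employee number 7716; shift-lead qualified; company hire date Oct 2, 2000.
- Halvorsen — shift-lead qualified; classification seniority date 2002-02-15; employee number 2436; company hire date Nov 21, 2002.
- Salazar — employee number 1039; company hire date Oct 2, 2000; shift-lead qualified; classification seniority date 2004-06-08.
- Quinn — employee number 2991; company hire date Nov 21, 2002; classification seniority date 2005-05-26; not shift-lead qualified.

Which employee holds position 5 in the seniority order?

Kowalski

By company hire date (later first): Halvorsen, Varga and Quinn (each Nov 21, 2002); then Eriksen and Kowalski (both Nov 4, 2002); then Beaumont and Castillo (both Aug 10, 2002); then Horvat and Salazar (both Oct 2, 2000).
Among Halvorsen, Varga and Quinn, shift-lead qualified before not shift-lead qualified: Halvorsen and Varga (shift-lead qualified) before Quinn (not shift-lead qualified).
Halvorsen and Varga both have classification seniority date 2002-02-15, so the next rule applies.
Among Halvorsen and Varga, alphabetically by surname: Halvorsen before Varga.
Eriksen and Kowalski are each not shift-lead qualified, so the next rule applies.
Eriksen and Kowalski both have classification seniority date 2011-08-15, so the next rule applies.
Among Eriksen and Kowalski, alphabetically by surname: Eriksen before Kowalski.
Beaumont and Castillo are each not shift-lead qualified, so the next rule applies.
Beaumont and Castillo both have classification seniority date 2013-03-15, so the next rule applies.
Among Beaumont and Castillo, alphabetically by surname: Beaumont before Castillo.
Horvat and Salazar are each shift-lead qualified, so the next rule applies.
Horvat and Salazar both have classification seniority date 2004-06-08, so the next rule applies.
Among Horvat and Salazar, alphabetically by surname: Horvat before Salazar.
Order: Halvorsen, Varga, Quinn, Eriksen, Kowalski, Beaumont, Castillo, Horvat, Salazar.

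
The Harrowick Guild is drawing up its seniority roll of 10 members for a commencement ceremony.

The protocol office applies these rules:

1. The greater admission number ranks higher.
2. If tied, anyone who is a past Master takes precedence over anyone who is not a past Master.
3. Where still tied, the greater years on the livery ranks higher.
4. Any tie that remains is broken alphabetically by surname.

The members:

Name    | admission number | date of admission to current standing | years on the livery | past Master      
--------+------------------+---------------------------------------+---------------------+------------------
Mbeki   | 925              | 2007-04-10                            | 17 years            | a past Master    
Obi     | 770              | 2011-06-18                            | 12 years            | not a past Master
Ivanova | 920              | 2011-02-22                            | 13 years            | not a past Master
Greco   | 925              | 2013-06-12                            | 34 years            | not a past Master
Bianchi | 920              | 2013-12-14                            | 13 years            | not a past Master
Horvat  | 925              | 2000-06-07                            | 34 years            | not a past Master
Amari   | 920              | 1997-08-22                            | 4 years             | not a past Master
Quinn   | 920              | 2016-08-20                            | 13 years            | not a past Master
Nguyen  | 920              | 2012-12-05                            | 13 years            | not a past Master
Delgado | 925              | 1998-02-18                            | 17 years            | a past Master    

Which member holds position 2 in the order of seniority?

Mbeki

By admission number (higher first): Delgado, Mbeki, Greco and Horvat (each 925); then Bianchi, Ivanova, Nguyen, Quinn and Amari (each 920); then Obi (770).
Among Delgado, Mbeki, Greco and Horvat, a past Master before not a past Master: Delgado and Mbeki (a past Master) before Greco and Horvat (not a past Master).
Delgado and Mbeki both have years on the livery 17 years, so the next rule applies.
Among Delgado and Mbeki, alphabetically by surname: Delgado before Mbeki.
Greco and Horvat both have years on the livery 34 years, so the next rule applies.
Among Greco and Horvat, alphabetically by surname: Greco before Horvat.
Bianchi, Ivanova, Nguyen, Quinn and Amari are each not a past Master, so the next rule applies.
Among Bianchi, Ivanova, Nguyen, Quinn and Amari, by years on the livery (higher first): Bianchi, Ivanova, Nguyen and Quinn (13 years) before Amari (4 years).
Among Bianchi, Ivanova, Nguyen and Quinn, alphabetically by surname: Bianchi before Ivanova before Nguyen before Quinn.
Order: Delgado, Mbeki, Greco, Horvat, Bianchi, Ivanova, Nguyen, Quinn, Amari, Obi.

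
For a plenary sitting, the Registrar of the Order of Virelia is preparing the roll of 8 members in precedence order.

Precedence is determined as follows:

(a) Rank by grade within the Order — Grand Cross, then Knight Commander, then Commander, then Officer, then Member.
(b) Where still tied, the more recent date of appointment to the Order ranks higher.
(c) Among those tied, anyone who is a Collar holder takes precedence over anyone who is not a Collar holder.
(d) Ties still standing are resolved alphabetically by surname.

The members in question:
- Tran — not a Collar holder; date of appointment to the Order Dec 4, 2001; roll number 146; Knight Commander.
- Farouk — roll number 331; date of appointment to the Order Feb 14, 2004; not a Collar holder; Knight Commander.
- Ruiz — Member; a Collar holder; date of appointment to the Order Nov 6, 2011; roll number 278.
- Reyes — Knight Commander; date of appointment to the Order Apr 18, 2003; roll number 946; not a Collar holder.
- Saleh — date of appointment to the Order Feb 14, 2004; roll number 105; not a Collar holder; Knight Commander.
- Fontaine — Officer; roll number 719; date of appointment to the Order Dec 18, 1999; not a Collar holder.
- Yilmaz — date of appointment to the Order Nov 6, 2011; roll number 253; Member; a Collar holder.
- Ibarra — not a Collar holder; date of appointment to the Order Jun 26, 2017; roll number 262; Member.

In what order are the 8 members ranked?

By grade within the Order: Farouk, Saleh, Reyes and Tran (Knight Commander); then Fontaine (Officer); then Ibarra, Ruiz and Yilmaz (Member).
Among Farouk, Saleh, Reyes and Tran, by date of appointment to the Order (later first): Farouk and Saleh (Feb 14, 2004) before Reyes (Apr 18, 2003) before Tran (Dec 4, 2001).
Farouk and Saleh are each not a Collar holder, so the next rule applies.
Among Farouk and Saleh, alphabetically by surname: Farouk before Saleh.
Among Ibarra, Ruiz and Yilmaz, by date of appointment to the Order (later first): Ibarra (Jun 26, 2017) before Ruiz and Yilmaz (Nov 6, 2011).
Ruiz and Yilmaz are each a Collar holder, so the next rule applies.
Among Ruiz and Yilmaz, alphabetically by surname: Ruiz before Yilmaz.
Full order: Farouk, Saleh, Reyes, Tran, Fontaine, Ibarra, Ruiz, Yilmaz.

Farouk, Saleh, Reyes, Tran, Fontaine, Ibarra, Ruiz, Yilmaz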